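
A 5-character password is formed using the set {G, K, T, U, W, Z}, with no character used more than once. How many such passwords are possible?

720

Choose and order 5 of the 6 symbols: the first character has 6 options, the next 5, and so on down to 2.
6 × 5 × 4 × 3 × 2 = 720.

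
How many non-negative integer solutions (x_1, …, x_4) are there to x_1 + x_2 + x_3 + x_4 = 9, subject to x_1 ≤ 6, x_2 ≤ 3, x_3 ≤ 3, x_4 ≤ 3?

54

By stars and bars, unrestricted non-negative solutions to x_1+…+x_4 = 9 number C(9+3,3) = 220.
Subtract solutions that violate a single cap (substitute x_i' = x_i − (cap_i+1)): x_1 ≥ 7 gives C(5,3) = 10; x_2 ≥ 4 gives C(8,3) = 56; x_3 ≥ 4 gives C(8,3) = 56; x_4 ≥ 4 gives C(8,3) = 56. Together 178.
Add back pairs where two caps are both exceeded: 0 + 0 + 0 + 4 + 4 + 4 = 12.
By inclusion–exclusion the count is 220 − 178 + 12 = 54.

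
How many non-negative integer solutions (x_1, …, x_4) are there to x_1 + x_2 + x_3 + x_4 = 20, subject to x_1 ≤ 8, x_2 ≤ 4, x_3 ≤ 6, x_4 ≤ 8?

80

Without the upper bounds there are C(23,3) = 1771 ways to split 20 among 4 variables.
Subtract solutions that violate a single cap (substitute x_i' = x_i − (cap_i+1)): x_1 ≥ 9 gives C(14,3) = 364; x_2 ≥ 5 gives C(18,3) = 816; x_3 ≥ 7 gives C(16,3) = 560; x_4 ≥ 9 gives C(14,3) = 364. Together 2104.
Add back pairs where two caps are both exceeded: 84 + 35 + 10 + 165 + 84 + 35 = 413.
By inclusion–exclusion the count is 1771 − 2104 + 413 = 80.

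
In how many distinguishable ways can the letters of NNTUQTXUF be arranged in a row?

45360

NNTUQTXUF has 9 letters with N appearing twice, T appearing twice, and U appearing twice.
Dividing 9! = 362880 by 2!·2!·2! = 8 for the repeated letters gives 45360.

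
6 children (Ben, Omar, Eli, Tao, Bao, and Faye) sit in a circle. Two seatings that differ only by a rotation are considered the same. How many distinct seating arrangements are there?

Seat Ben anywhere (absorbing the rotational symmetry), then permute the other 5: (5)! = 120.

120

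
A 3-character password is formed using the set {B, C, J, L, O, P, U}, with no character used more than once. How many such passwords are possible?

With no repetition, fill the 3 characters in order: 7 choices, then 6, down to 5.
That product is 7 × 6 × 5 = 210.

210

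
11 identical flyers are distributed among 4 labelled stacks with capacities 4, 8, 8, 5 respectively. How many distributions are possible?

205

Without the upper bounds there are C(14,3) = 364 ways to split 11 among 4 stacks.
Subtract solutions that violate a single cap (substitute x_i' = x_i − (cap_i+1)): x_1 ≥ 5 gives C(9,3) = 84; x_2 ≥ 9 gives C(5,3) = 10; x_3 ≥ 9 gives C(5,3) = 10; x_4 ≥ 6 gives C(8,3) = 56. Together 160.
Add back pairs where two caps are both exceeded: 0 + 0 + 1 + 0 + 0 + 0 = 1.
By inclusion–exclusion the count is 364 − 160 + 1 = 205.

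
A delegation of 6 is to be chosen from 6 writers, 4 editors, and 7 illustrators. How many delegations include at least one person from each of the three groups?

9996

With no constraint there are C(17,6) = 12376 possible selections.
Selections missing a whole group: no writers → C(11,6) = 462; no editors → C(13,6) = 1716; no illustrators → C(10,6) = 210.
Add back selections omitting two groups (i.e. drawn from a single group): C(6,6) + C(4,6) + C(7,6) = 8.
By inclusion–exclusion: 12376 − 2388 + 8 = 9996.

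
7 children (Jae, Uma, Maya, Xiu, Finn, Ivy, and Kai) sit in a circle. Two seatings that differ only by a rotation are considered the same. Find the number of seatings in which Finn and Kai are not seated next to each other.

Without the restriction there are (6)! = 720 seatings.
Seatings with Finn beside Kai: treat them as a block with 2 internal orders, giving 2 × (5)! = 240.
Subtracting, 720 − 240 = 480.

480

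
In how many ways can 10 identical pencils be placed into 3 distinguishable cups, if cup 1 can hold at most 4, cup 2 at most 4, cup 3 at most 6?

15

Ignoring the caps, the number of non-negative solutions to x_1+…+x_3 = 10 is C(12,2) = 66.
Subtract solutions that violate a single cap (substitute x_i' = x_i − (cap_i+1)): x_1 ≥ 5 gives C(7,2) = 21; x_2 ≥ 5 gives C(7,2) = 21; x_3 ≥ 7 gives C(5,2) = 10. Together 52.
Add back pairs where two caps are both exceeded: 1 + 0 + 0 = 1.
By inclusion–exclusion the count is 66 − 52 + 1 = 15.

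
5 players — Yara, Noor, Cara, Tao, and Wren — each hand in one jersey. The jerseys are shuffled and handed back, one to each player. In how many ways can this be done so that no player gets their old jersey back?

Let Aᵢ be the assignments in which player i gets their old jersey. We want the size of the complement of A₁∪…∪A_5.
By inclusion–exclusion this is Σ_{j=0}^{5} (−1)^j C(5,j)·(5−j)!.
Computing: 120 − 120 + 60 − 20 + 5 − 1 = 44.

44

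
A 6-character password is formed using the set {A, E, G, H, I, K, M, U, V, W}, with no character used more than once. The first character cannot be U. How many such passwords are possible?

The first character has 10−1 = 9 choices (anything except U).
The remaining 5 characters are filled from the other 9 symbols without repetition: 9 × 8 × 7 × 6 × 5 = 15120.
Total: 9 × 15120 = 136080.

136080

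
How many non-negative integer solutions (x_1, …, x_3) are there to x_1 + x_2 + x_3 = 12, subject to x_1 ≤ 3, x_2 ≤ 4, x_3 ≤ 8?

Without the upper bounds there are C(14,2) = 91 ways to split 12 among 3 variables.
Subtract solutions that violate a single cap (substitute x_i' = x_i − (cap_i+1)): x_1 ≥ 4 gives C(10,2) = 45; x_2 ≥ 5 gives C(9,2) = 36; x_3 ≥ 9 gives C(5,2) = 10. Together 91.
Add back pairs where two caps are both exceeded: 10 + 0 + 0 = 10.
By inclusion–exclusion the count is 91 − 91 + 10 = 10.

10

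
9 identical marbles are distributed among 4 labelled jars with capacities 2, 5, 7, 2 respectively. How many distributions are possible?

50

Without the upper bounds there are C(12,3) = 220 ways to split 9 among 4 jars.
Subtract solutions that violate a single cap (substitute x_i' = x_i − (cap_i+1)): x_1 ≥ 3 gives C(9,3) = 84; x_2 ≥ 6 gives C(6,3) = 20; x_3 ≥ 8 gives C(4,3) = 4; x_4 ≥ 3 gives C(9,3) = 84. Together 192.
Add back pairs where two caps are both exceeded: 1 + 0 + 20 + 0 + 1 + 0 = 22.
By inclusion–exclusion the count is 220 − 192 + 22 = 50.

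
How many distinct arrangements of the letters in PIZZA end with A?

12

With the last slot taken by A, it remains to arrange the other 4 letters (PIZZ).
Those 4 letters have Z appearing twice, giving (4)!/(2!) = 12.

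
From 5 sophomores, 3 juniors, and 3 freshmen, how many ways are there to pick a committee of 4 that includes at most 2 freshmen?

Split by how many freshmen are chosen (0 through 2).
Sum: C(3,0)·C(8,4) + C(3,1)·C(8,3) + C(3,2)·C(8,2) = 70 + 168 + 84 = 322.

322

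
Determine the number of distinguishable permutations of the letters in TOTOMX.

180

The 6 letters of TOTOMX have repeats: O appearing twice and T appearing twice.
So there are 6! / (2!·2!) = 180 distinguishable arrangements.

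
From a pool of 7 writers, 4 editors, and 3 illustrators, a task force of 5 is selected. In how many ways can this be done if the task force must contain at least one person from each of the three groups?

Total 5-person selections from all 14: C(14,5) = 2002.
Subtract selections that omit an entire group: no writers → C(7,5) = 21; no editors → C(10,5) = 252; no illustrators → C(11,5) = 462.
Add back selections omitting two groups (i.e. drawn from a single group): C(7,5) + C(4,5) + C(3,5) = 21.
By inclusion–exclusion: 2002 − 735 + 21 = 1288.

1288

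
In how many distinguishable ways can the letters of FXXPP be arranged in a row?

30

The 5 letters of FXXPP have repeats: P appearing twice and X appearing twice.
The number of distinct arrangements is 5!/(2!·2!) = 120/4 = 30.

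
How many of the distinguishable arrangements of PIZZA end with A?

12

Fix A in the last position and arrange the remaining 4 letters.
Those 4 letters have Z appearing twice, giving (4)!/(2!) = 12.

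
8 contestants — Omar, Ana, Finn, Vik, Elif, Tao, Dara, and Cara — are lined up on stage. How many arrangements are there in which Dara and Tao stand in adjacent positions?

Treat {Dara, Tao} as a single unit. There are 7 units to order, and the pair itself can be ordered 2 ways.
That gives 2 × 7! = 2 × 5040 = 10080.

10080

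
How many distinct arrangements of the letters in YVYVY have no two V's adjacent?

6

There are 5!/(3!·2!) = 10 arrangements of YVYVY in total.
Arrangements with the V's together: treat VV as one letter, giving (4)!/(3!) = 4.
Hence 10 − 4 = 6.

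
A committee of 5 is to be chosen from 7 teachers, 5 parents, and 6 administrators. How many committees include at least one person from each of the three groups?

With no constraint there are C(18,5) = 8568 possible selections.
Subtract selections that omit an entire group: no teachers → C(11,5) = 462; no parents → C(13,5) = 1287; no administrators → C(12,5) = 792.
Add back selections omitting two groups (i.e. drawn from a single group): C(7,5) + C(5,5) + C(6,5) = 28.
By inclusion–exclusion: 8568 − 2541 + 28 = 6055.

6055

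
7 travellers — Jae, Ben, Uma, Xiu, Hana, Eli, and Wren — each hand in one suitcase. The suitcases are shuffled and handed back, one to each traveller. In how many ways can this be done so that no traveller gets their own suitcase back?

This is the derangement count D_7: permutations of 7 items with no fixed point.
By inclusion–exclusion this is Σ_{j=0}^{7} (−1)^j C(7,j)·(7−j)!.
Computing: 5040 − 5040 + 2520 − 840 + 210 − 42 + 7 − 1 = 1854.

1854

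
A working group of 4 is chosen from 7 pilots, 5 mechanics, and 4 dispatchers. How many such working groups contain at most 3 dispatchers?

1819

Split by how many dispatchers are chosen (0 through 3).
Sum: C(4,0)·C(12,4) + C(4,1)·C(12,3) + C(4,2)·C(12,2) + C(4,3)·C(12,1) = 495 + 880 + 396 + 48 = 1819.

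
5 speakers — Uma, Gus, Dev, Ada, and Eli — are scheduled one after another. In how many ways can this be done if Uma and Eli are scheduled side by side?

48

Treat {Uma, Eli} as a single unit. There are 4 units to order, and the pair itself can be ordered 2 ways.
So the count is 2·(4)! = 48.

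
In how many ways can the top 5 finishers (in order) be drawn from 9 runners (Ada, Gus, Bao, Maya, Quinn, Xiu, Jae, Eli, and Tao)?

This is an ordered selection of 5 from 9: P(9,5).
That gives 9 × 8 × 7 × 6 × 5 = 15120.

15120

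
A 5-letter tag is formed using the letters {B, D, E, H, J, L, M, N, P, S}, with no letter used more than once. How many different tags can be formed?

30240

With no repetition, fill the 5 letters in order: 10 choices, then 9, down to 6.
That product is 10 × 9 × 8 × 7 × 6 = 30240.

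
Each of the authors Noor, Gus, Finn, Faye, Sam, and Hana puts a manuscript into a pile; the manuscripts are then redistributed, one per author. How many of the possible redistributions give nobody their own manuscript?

265

Let Aᵢ be the assignments in which author i gets their own manuscript. We want the size of the complement of A₁∪…∪A_6.
By inclusion–exclusion this is Σ_{j=0}^{6} (−1)^j C(6,j)·(6−j)!.
Computing: 720 − 720 + 360 − 120 + 30 − 6 + 1 = 265.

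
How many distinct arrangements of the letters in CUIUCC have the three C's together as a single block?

Treat the 3 copies of C as a single block. The multiset to arrange is then {CCC, I, U, U}, 4 items in all.
That gives (4)!/(2!) = 12 arrangements.

12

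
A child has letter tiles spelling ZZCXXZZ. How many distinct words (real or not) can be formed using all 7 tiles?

Letter multiplicities in ZZCXXZZ: C×1, X×2, Z×4.
The number of distinct arrangements is 7!/(4!·2!) = 5040/48 = 105.

105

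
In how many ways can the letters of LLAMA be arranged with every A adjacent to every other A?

Treat the 2 copies of A as a single block. The multiset to arrange is then {AA, L, L, M}, 4 items in all.
That gives (4)!/(2!) = 12 arrangements.

12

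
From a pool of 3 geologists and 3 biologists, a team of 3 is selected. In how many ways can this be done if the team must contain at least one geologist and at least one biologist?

18

With no constraint there are C(6,3) = 20 possible selections.
Subtract selections that omit an entire group: no geologists → C(3,3) = 1; no biologists → C(3,3) = 1.
Both groups omitted at once is impossible, so 20 − 2 = 18.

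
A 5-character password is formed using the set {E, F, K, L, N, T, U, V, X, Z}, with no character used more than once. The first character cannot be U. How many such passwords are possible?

27216

The first character has 10−1 = 9 choices (anything except U).
The remaining 4 characters are filled from the other 9 symbols without repetition: 9 × 8 × 7 × 6 = 3024.
Total: 9 × 3024 = 27216.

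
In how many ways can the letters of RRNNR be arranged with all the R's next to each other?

3

Treat the 3 copies of R as a single block. The multiset to arrange is then {RRR, N, N}, 3 items in all.
That gives (3)!/(2!) = 3 arrangements.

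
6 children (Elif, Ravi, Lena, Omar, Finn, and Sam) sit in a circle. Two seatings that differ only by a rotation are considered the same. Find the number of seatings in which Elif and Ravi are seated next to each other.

48

Treat {Elif, Ravi} as one unit (2 internal orders) and seat the resulting 5 units around the table: (4)! circular arrangements.
So 2 × (4)! = 2 × 24 = 48.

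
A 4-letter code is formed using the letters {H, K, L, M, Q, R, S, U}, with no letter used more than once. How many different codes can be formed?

With no repetition, fill the 4 letters in order: 8 choices, then 7, down to 5.
8 × 7 × 6 × 5 = 1680.

1680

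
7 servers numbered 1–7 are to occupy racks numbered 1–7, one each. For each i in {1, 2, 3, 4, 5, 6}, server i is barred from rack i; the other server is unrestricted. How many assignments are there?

Let Aᵢ (for 1 ≤ i ≤ 6) be the placements that put server i in its forbidden rack. Any j of these fix j positions, leaving (7−j)! ways to fill the rest, and there are C(6,j) ways to pick which j.
By inclusion–exclusion, the number of valid placements is Σ_{j=0}^{6} (−1)^j C(6,j)·(7−j)!.
Computing: 5040 − 4320 + 1800 − 480 + 90 − 12 + 1 = 2119.

2119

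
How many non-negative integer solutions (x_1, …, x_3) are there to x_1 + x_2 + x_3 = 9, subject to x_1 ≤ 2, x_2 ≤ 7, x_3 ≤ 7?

21

Without the upper bounds there are C(11,2) = 55 ways to split 9 among 3 variables.
Subtract solutions that violate a single cap (substitute x_i' = x_i − (cap_i+1)): x_1 ≥ 3 gives C(8,2) = 28; x_2 ≥ 8 gives C(3,2) = 3; x_3 ≥ 8 gives C(3,2) = 3. Together 34.
No two caps can be exceeded simultaneously, so the pair terms are all 0.
By inclusion–exclusion the count is 55 − 34 + 0 = 21.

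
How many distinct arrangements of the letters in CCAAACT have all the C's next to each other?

20

Treat the 3 copies of C as a single block. The multiset to arrange is then {CCC, A, A, A, T}, 5 items in all.
That gives (5)!/(3!) = 20 arrangements.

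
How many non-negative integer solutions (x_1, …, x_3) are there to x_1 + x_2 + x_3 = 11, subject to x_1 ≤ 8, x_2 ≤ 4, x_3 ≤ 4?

19

Without the upper bounds there are C(13,2) = 78 ways to split 11 among 3 variables.
Subtract solutions that violate a single cap (substitute x_i' = x_i − (cap_i+1)): x_1 ≥ 9 gives C(4,2) = 6; x_2 ≥ 5 gives C(8,2) = 28; x_3 ≥ 5 gives C(8,2) = 28. Together 62.
Add back pairs where two caps are both exceeded: 0 + 0 + 3 = 3.
By inclusion–exclusion the count is 78 − 62 + 3 = 19.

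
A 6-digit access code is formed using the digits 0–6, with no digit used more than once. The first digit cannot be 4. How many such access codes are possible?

4320

The first digit has 7−1 = 6 choices (anything except 4).
The remaining 5 digits are filled from the other 6 symbols without repetition: 6 × 5 × 4 × 3 × 2 = 720.
Total: 6 × 720 = 4320.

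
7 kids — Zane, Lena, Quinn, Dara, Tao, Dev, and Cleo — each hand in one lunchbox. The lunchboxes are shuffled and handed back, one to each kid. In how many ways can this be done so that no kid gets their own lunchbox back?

1854

Count assignments avoiding every fixed point. For any j of the 7 kids fixed to their own lunchbox, the other 7−j can be arranged in (7−j)! ways.
By inclusion–exclusion this is Σ_{j=0}^{7} (−1)^j C(7,j)·(7−j)!.
Computing: 5040 − 5040 + 2520 − 840 + 210 − 42 + 7 − 1 = 1854.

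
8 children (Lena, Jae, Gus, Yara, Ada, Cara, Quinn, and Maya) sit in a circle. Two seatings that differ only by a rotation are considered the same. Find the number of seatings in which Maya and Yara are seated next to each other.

1440

Glue Maya and Yara into a block (2 internal orders). Seating 7 units around a circle gives (6)! arrangements.
So 2 × (6)! = 2 × 720 = 1440.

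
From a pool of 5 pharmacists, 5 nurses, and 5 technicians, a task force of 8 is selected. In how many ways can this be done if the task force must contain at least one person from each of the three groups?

Total 8-person selections from all 15: C(15,8) = 6435.
Subtract selections that omit an entire group: no pharmacists → C(10,8) = 45; no nurses → C(10,8) = 45; no technicians → C(10,8) = 45.
Add back selections omitting two groups (i.e. drawn from a single group): C(5,8) + C(5,8) + C(5,8) = 0.
By inclusion–exclusion: 6435 − 135 + 0 = 6300.

6300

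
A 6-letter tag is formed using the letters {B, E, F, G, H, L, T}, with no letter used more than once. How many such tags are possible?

5040

Choose and order 6 of the 7 symbols: the first letter has 7 options, the next 6, and so on down to 2.
7 × 6 × 5 × 4 × 3 × 2 = 5040.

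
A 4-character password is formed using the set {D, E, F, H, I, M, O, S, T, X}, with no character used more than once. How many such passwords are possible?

5040

With no repetition, fill the 4 characters in order: 10 choices, then 9, down to 7.
10 × 9 × 8 × 7 = 5040.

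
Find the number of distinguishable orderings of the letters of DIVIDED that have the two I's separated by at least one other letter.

There are 7!/(3!·2!) = 420 arrangements of DIVIDED in total.
If the two I's are adjacent, glue them into one block, leaving 6 items to arrange: (6)!/(3!) = 120 ways.
Hence 420 − 120 = 300.

300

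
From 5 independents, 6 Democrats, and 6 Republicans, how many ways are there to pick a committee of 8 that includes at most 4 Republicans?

23265

Split by how many Republicans are chosen (0 through 4).
Sum: C(6,0)·C(11,8) + C(6,1)·C(11,7) + C(6,2)·C(11,6) + C(6,3)·C(11,5) + C(6,4)·C(11,4) = 165 + 1980 + 6930 + 9240 + 4950 = 23265.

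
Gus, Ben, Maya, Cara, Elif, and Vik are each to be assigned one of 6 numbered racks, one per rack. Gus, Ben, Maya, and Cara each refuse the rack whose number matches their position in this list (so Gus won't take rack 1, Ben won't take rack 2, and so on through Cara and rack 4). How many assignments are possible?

362

Let Aᵢ (for 1 ≤ i ≤ 4) be the placements that put person i in their forbidden rack. Any j of these fix j positions, leaving (6−j)! ways to fill the rest, and there are C(4,j) ways to pick which j.
By inclusion–exclusion, the number of valid placements is Σ_{j=0}^{4} (−1)^j C(4,j)·(6−j)!.
Computing: 720 − 480 + 144 − 24 + 2 = 362.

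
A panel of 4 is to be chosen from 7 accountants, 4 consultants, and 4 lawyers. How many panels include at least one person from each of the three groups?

Unrestricted: C(15,4) = 1365 ways to pick any 4 of the 15.
Subtract selections that omit an entire group: no accountants → C(8,4) = 70; no consultants → C(11,4) = 330; no lawyers → C(11,4) = 330.
Add back selections omitting two groups (i.e. drawn from a single group): C(7,4) + C(4,4) + C(4,4) = 37.
By inclusion–exclusion: 1365 − 730 + 37 = 672.

672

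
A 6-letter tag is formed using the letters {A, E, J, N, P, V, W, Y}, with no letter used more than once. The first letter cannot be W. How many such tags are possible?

17640

The first letter has 8−1 = 7 choices (anything except W).
The remaining 5 letters are filled from the other 7 symbols without repetition: 7 × 6 × 5 × 4 × 3 = 2520.
Total: 7 × 2520 = 17640.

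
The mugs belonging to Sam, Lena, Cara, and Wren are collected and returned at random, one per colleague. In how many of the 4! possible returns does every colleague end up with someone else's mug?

Let Aᵢ be the assignments in which colleague i gets their own mug. We want the size of the complement of A₁∪…∪A_4.
By inclusion–exclusion this is Σ_{j=0}^{4} (−1)^j C(4,j)·(4−j)!.
Computing: 24 − 24 + 12 − 4 + 1 = 9.

9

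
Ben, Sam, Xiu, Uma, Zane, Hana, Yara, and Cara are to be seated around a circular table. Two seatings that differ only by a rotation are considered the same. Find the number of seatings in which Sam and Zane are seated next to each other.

1440

Glue Sam and Zane into a block (2 internal orders). Seating 7 units around a circle gives (6)! arrangements.
So 2 × (6)! = 2 × 720 = 1440.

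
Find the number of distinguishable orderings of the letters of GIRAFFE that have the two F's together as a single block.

Treat the 2 copies of F as a single block. The multiset to arrange is then {FF, A, E, G, I, R}, 6 items in all.
All 6 items are distinct, so there are (6)! = 720 arrangements.

720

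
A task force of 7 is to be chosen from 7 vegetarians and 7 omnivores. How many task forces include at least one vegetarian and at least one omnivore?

With no constraint there are C(14,7) = 3432 possible selections.
Selections missing a whole group: no vegetarians → C(7,7) = 1; no omnivores → C(7,7) = 1.
Both groups omitted at once is impossible, so 3432 − 2 = 3430.

3430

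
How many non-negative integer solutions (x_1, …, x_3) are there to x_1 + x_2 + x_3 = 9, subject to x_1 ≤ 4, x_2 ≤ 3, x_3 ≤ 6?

By stars and bars, unrestricted non-negative solutions to x_1+…+x_3 = 9 number C(9+2,2) = 55.
Subtract solutions that violate a single cap (substitute x_i' = x_i − (cap_i+1)): x_1 ≥ 5 gives C(6,2) = 15; x_2 ≥ 4 gives C(7,2) = 21; x_3 ≥ 7 gives C(4,2) = 6. Together 42.
Add back pairs where two caps are both exceeded: 1 + 0 + 0 = 1.
By inclusion–exclusion the count is 55 − 42 + 1 = 14.

14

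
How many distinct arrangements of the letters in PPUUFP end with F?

10

With the last slot taken by F, it remains to arrange the other 5 letters (PPUUP).
Those 5 letters have P appearing 3 times and U appearing twice, giving (5)!/(3!·2!) = 10.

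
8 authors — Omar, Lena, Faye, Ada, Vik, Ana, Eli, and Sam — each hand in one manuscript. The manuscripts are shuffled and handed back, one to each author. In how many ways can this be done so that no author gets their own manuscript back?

Count assignments avoiding every fixed point. For any j of the 8 authors fixed to their own manuscript, the other 8−j can be arranged in (8−j)! ways.
By inclusion–exclusion this is Σ_{j=0}^{8} (−1)^j C(8,j)·(8−j)!.
Computing: 40320 − 40320 + 20160 − 6720 + 1680 − 336 + 56 − 8 + 1 = 14833.

14833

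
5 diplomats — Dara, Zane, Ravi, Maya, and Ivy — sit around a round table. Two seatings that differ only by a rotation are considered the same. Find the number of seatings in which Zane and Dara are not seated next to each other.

All circular seatings of 5 people number (4)! = 24.
Seatings with Zane beside Dara: treat them as a block with 2 internal orders, giving 2 × (3)! = 12.
Subtracting, 24 − 12 = 12.

12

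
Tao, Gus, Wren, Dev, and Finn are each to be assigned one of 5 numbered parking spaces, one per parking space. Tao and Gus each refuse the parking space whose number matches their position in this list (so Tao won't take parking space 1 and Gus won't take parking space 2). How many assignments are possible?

78

Let Aᵢ (for i ∈ {1, 2}) be the placements that put person i in their forbidden parking space. Any j of these fix j positions, leaving (5−j)! ways to fill the rest, and there are C(2,j) ways to pick which j.
By inclusion–exclusion, the number of valid placements is Σ_{j=0}^{2} (−1)^j C(2,j)·(5−j)!.
Computing: 120 − 48 + 6 = 78.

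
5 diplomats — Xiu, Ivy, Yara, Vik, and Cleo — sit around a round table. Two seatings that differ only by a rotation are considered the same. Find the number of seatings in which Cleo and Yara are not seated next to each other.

Without the restriction there are (4)! = 24 seatings.
Seatings with Cleo beside Yara: treat them as a block with 2 internal orders, giving 2 × (3)! = 12.
Subtracting, 24 − 12 = 12.

12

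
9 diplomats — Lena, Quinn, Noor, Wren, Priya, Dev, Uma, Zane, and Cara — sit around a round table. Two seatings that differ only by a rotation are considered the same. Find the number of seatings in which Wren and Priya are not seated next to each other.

Without the restriction there are (8)! = 40320 seatings.
Those with Wren next to Priya: fuse the pair into one unit and seat 8 units around a circle — 2·(7)! = 10080.
Subtracting, 40320 − 10080 = 30240.

30240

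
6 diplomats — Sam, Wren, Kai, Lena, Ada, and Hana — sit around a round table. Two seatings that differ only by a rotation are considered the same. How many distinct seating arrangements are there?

Fix one person's seat to break rotational symmetry; the remaining 5 people can be arranged in (5)! = 120 ways.

120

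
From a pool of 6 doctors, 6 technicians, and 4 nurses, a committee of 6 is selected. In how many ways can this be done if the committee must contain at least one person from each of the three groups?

Unrestricted: C(16,6) = 8008 ways to pick any 6 of the 16.
Selections missing a whole group: no doctors → C(10,6) = 210; no technicians → C(10,6) = 210; no nurses → C(12,6) = 924.
Add back selections omitting two groups (i.e. drawn from a single group): C(6,6) + C(6,6) + C(4,6) = 2.
By inclusion–exclusion: 8008 − 1344 + 2 = 6666.

6666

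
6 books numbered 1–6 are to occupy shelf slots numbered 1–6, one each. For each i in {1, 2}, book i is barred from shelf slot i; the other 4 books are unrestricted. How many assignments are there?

504

Let Aᵢ (for i ∈ {1, 2}) be the placements that put book i in its forbidden shelf slot. Any j of these fix j positions, leaving (6−j)! ways to fill the rest, and there are C(2,j) ways to pick which j.
By inclusion–exclusion, the number of valid placements is Σ_{j=0}^{2} (−1)^j C(2,j)·(6−j)!.
Computing: 720 − 240 + 24 = 504.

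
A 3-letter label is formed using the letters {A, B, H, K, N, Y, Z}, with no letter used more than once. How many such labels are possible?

210

With no repetition, fill the 3 letters in order: 7 choices, then 6, down to 5.
7 × 6 × 5 = 210.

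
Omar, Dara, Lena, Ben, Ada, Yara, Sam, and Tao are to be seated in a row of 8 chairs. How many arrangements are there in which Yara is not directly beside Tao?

30240

Of the 8! = 40320 arrangements, those with Yara and Tao adjacent number 2 × 7! = 10080 (treat the pair as a block with 2 internal orders).
So 40320 − 10080 = 30240 arrangements keep them apart.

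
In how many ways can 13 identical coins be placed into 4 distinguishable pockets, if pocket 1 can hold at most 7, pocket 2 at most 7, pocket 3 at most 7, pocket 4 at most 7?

Without the upper bounds there are C(16,3) = 560 ways to split 13 among 4 pockets.
Subtract solutions that violate a single cap (substitute x_i' = x_i − (cap_i+1)): x_1 ≥ 8 gives C(8,3) = 56; x_2 ≥ 8 gives C(8,3) = 56; x_3 ≥ 8 gives C(8,3) = 56; x_4 ≥ 8 gives C(8,3) = 56. Together 224.
No two caps can be exceeded simultaneously, so the pair terms are all 0.
By inclusion–exclusion the count is 560 − 224 + 0 = 336.

336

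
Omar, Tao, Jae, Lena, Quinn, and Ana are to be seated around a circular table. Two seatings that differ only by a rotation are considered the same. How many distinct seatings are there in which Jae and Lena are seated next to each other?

Glue Jae and Lena into a block (2 internal orders). Seating 5 units around a circle gives (4)! arrangements.
So 2 × (4)! = 2 × 24 = 48.

48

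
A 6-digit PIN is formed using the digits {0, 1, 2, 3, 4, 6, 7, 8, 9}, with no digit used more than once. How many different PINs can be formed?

Choose and order 6 of the 9 symbols: the first digit has 9 options, the next 8, and so on down to 4.
That product is 9 × 8 × 7 × 6 × 5 × 4 = 60480.

60480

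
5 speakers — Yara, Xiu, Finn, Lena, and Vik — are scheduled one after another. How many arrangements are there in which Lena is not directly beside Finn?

72

Of the 5! = 120 arrangements, those with Lena and Finn adjacent number 2 × 4! = 48 (treat the pair as a block with 2 internal orders).
Complementary counting: 120 − 48 = 72.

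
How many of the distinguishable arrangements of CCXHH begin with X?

Fix X in the first position and arrange the remaining 4 letters.
Those 4 letters have C appearing twice and H appearing twice, giving (4)!/(2!·2!) = 6.

6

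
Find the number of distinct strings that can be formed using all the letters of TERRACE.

1260

TERRACE has 7 letters with E appearing twice and R appearing twice.
Dividing 7! = 5040 by 2!·2! = 4 for the repeated letters gives 1260.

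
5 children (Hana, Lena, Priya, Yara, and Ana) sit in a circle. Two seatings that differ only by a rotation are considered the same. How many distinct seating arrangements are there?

24

Fix one person's seat to break rotational symmetry; the remaining 4 people can be arranged in (4)! = 24 ways.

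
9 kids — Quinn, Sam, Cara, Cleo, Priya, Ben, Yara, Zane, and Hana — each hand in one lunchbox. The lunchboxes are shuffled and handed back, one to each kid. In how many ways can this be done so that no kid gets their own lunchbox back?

133496

This is the derangement count D_9: permutations of 9 items with no fixed point.
By inclusion–exclusion this is Σ_{j=0}^{9} (−1)^j C(9,j)·(9−j)!.
Computing: 362880 − 362880 + 181440 − 60480 + 15120 − 3024 + 504 − 72 + 9 − 1 = 133496.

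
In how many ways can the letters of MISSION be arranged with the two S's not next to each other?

900

Total arrangements of MISSION: 7!/(2!·2!) = 1260.
If the two S's are adjacent, glue them into one block, leaving 6 items to arrange: (6)!/(2!) = 360 ways.
Subtracting, 1260 − 360 = 900 arrangements keep the S's apart.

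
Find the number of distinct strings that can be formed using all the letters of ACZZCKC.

420

The 7 letters of ACZZCKC have repeats: C appearing 3 times and Z appearing twice.
Dividing 7! = 5040 by 3!·2! = 12 for the repeated letters gives 420.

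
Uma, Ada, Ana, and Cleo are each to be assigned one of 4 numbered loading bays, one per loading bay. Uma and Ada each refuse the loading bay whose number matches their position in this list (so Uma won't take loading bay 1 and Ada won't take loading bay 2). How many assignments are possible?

Let Aᵢ (for i ∈ {1, 2}) be the placements that put person i in their forbidden loading bay. Any j of these fix j positions, leaving (4−j)! ways to fill the rest, and there are C(2,j) ways to pick which j.
By inclusion–exclusion, the number of valid placements is Σ_{j=0}^{2} (−1)^j C(2,j)·(4−j)!.
Computing: 24 − 12 + 2 = 14.

14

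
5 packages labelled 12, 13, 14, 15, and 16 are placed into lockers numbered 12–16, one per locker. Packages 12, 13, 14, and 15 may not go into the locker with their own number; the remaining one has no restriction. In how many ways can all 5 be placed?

53

Let Aᵢ (for 12 ≤ i ≤ 15) be the placements that put package i in its forbidden locker. Any j of these fix j positions, leaving (5−j)! ways to fill the rest, and there are C(4,j) ways to pick which j.
By inclusion–exclusion, the number of valid placements is Σ_{j=0}^{4} (−1)^j C(4,j)·(5−j)!.
Computing: 120 − 96 + 36 − 8 + 1 = 53.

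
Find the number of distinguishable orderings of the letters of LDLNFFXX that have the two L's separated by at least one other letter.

3780

Total arrangements of LDLNFFXX: 8!/(2!·2!·2!) = 5040.
Arrangements with the L's together: treat LL as one letter, giving (7)!/(2!·2!) = 1260.
Subtracting, 5040 − 1260 = 3780 arrangements keep the L's apart.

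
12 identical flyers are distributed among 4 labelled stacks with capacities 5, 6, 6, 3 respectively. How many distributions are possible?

112

Ignoring the caps, the number of non-negative solutions to x_1+…+x_4 = 12 is C(15,3) = 455.
Subtract solutions that violate a single cap (substitute x_i' = x_i − (cap_i+1)): x_1 ≥ 6 gives C(9,3) = 84; x_2 ≥ 7 gives C(8,3) = 56; x_3 ≥ 7 gives C(8,3) = 56; x_4 ≥ 4 gives C(11,3) = 165. Together 361.
Add back pairs where two caps are both exceeded: 0 + 0 + 10 + 0 + 4 + 4 = 18.
By inclusion–exclusion the count is 455 − 361 + 18 = 112.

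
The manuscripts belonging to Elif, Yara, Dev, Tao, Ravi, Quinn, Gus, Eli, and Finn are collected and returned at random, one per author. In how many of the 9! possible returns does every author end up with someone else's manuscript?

This is the derangement count D_9: permutations of 9 items with no fixed point.
By inclusion–exclusion this is Σ_{j=0}^{9} (−1)^j C(9,j)·(9−j)!.
Computing: 362880 − 362880 + 181440 − 60480 + 15120 − 3024 + 504 − 72 + 9 − 1 = 133496.

133496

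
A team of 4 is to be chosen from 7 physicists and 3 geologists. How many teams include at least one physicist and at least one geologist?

Unrestricted: C(10,4) = 210 ways to pick any 4 of the 10.
Selections missing a whole group: no physicists → C(3,4) = 0; no geologists → C(7,4) = 35.
Both groups omitted at once is impossible, so 210 − 35 = 175.

175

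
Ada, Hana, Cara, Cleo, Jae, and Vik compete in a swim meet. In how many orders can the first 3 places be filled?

120

This is an ordered selection of 3 from 6: P(6,3).
That gives 6 × 5 × 4 = 120.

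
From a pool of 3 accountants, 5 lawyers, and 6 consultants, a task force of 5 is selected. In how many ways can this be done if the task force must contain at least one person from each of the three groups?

1365

Total 5-person selections from all 14: C(14,5) = 2002.
Subtract selections that omit an entire group: no accountants → C(11,5) = 462; no lawyers → C(9,5) = 126; no consultants → C(8,5) = 56.
Add back selections omitting two groups (i.e. drawn from a single group): C(3,5) + C(5,5) + C(6,5) = 7.
By inclusion–exclusion: 2002 − 644 + 7 = 1365.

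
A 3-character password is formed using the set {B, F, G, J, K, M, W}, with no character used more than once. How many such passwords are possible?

This is a permutation of 3 out of 7: P(7,3) = 7!/4!.
7 × 6 × 5 = 210.

210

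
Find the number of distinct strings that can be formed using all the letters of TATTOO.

60

The 6 letters of TATTOO have repeats: O appearing twice and T appearing 3 times.
The number of distinct arrangements is 6!/(3!·2!) = 720/12 = 60.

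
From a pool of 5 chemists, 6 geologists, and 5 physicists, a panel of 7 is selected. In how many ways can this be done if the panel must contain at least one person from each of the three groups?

Total 7-person selections from all 16: C(16,7) = 11440.
Subtract selections that omit an entire group: no chemists → C(11,7) = 330; no geologists → C(10,7) = 120; no physicists → C(11,7) = 330.
Add back selections omitting two groups (i.e. drawn from a single group): C(5,7) + C(6,7) + C(5,7) = 0.
By inclusion–exclusion: 11440 − 780 + 0 = 10660.

10660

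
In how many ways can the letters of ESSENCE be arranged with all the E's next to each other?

60

Treat the 3 copies of E as a single block. The multiset to arrange is then {EEE, C, N, S, S}, 5 items in all.
That gives (5)!/(2!) = 60 arrangements.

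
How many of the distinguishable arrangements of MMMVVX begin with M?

With the first slot taken by M, it remains to arrange the other 5 letters (MMVVX).
Those 5 letters have M appearing twice and V appearing twice, giving (5)!/(2!·2!) = 30.

30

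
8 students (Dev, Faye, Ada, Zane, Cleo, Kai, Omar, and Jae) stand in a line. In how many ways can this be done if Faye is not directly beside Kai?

There are 8! = 40320 arrangements in all. If Faye and Kai are adjacent, merging them into one block gives 2·(7)! = 10080 arrangements.
So 40320 − 10080 = 30240 arrangements keep them apart.

30240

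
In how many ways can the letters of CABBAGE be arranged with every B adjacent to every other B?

360

Treat the 2 copies of B as a single block. The multiset to arrange is then {BB, A, A, C, E, G}, 6 items in all.
That gives (6)!/(2!) = 360 arrangements.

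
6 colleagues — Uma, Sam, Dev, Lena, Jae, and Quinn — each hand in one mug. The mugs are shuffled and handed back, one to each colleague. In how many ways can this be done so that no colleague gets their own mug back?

265

Let Aᵢ be the assignments in which colleague i gets their own mug. We want the size of the complement of A₁∪…∪A_6.
By inclusion–exclusion this is Σ_{j=0}^{6} (−1)^j C(6,j)·(6−j)!.
Computing: 720 − 720 + 360 − 120 + 30 − 6 + 1 = 265.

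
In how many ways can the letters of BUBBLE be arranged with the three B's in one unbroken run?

24

Treat the 3 copies of B as a single block. The multiset to arrange is then {BBB, E, L, U}, 4 items in all.
All 4 items are distinct, so there are (4)! = 24 arrangements.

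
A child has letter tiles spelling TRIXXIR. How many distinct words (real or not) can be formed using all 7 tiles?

TRIXXIR has 7 letters with I appearing twice, R appearing twice, and X appearing twice.
Dividing 7! = 5040 by 2!·2!·2! = 8 for the repeated letters gives 630.

630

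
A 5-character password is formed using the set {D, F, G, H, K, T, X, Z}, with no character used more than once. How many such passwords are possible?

6720

This is a permutation of 5 out of 8: P(8,5) = 8!/3!.
8 × 7 × 6 × 5 × 4 = 6720.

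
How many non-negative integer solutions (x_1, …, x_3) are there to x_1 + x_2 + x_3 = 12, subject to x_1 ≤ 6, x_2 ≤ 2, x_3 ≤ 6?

6

Ignoring the caps, the number of non-negative solutions to x_1+…+x_3 = 12 is C(14,2) = 91.
Subtract solutions that violate a single cap (substitute x_i' = x_i − (cap_i+1)): x_1 ≥ 7 gives C(7,2) = 21; x_2 ≥ 3 gives C(11,2) = 55; x_3 ≥ 7 gives C(7,2) = 21. Together 97.
Add back pairs where two caps are both exceeded: 6 + 0 + 6 = 12.
By inclusion–exclusion the count is 91 − 97 + 12 = 6.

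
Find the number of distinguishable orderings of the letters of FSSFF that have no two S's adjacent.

Total arrangements of FSSFF: 5!/(3!·2!) = 10.
If the two S's are adjacent, glue them into one block, leaving 4 items to arrange: (4)!/(3!) = 4 ways.
Subtracting, 10 − 4 = 6 arrangements keep the S's apart.

6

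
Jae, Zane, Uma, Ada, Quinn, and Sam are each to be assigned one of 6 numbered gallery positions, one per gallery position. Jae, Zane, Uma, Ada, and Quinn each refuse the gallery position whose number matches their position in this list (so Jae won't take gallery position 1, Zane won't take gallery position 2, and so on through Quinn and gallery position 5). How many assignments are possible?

309

Let Aᵢ (for 1 ≤ i ≤ 5) be the placements that put person i in their forbidden gallery position. Any j of these fix j positions, leaving (6−j)! ways to fill the rest, and there are C(5,j) ways to pick which j.
By inclusion–exclusion, the number of valid placements is Σ_{j=0}^{5} (−1)^j C(5,j)·(6−j)!.
Computing: 720 − 600 + 240 − 60 + 10 − 1 = 309.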